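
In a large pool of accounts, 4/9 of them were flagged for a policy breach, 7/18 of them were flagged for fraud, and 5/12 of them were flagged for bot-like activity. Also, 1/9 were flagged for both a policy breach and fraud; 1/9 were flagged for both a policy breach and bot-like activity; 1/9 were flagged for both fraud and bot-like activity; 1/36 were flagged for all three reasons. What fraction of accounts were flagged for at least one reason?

Inclusion–exclusion gives
P(at least one) = 4/9 + 7/18 + 5/12 − 1/9 − 1/9 − 1/9 + 1/36 = 17/18

17/18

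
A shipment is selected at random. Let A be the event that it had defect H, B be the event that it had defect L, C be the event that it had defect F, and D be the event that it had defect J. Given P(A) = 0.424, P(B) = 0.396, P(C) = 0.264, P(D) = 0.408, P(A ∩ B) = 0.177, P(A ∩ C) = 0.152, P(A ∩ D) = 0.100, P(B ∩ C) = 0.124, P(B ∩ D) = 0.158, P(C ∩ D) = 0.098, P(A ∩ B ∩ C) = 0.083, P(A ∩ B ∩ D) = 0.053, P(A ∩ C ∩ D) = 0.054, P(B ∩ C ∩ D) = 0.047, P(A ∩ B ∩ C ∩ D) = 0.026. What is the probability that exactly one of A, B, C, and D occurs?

0.481

By inclusion–exclusion (exactly-one form):
P(exactly one) = 0.424 + 0.396 + 0.264 + 0.408 − 2·0.177 − 2·0.152 − 2·0.100 − 2·0.124 − 2·0.158 − 2·0.098 + 3·0.083 + 3·0.053 + 3·0.054 + 3·0.047 − 4·0.026 = 0.481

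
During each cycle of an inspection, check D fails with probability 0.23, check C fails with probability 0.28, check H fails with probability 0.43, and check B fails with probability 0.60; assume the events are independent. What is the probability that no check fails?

Independence gives P(none) = ∏(1 − pᵢ).
P(none) = (1 − 0.23) × (1 − 0.28) × (1 − 0.43) × (1 − 0.60) = 0.77 × 0.72 × 0.57 × 0.40 = 0.1264032

0.1264032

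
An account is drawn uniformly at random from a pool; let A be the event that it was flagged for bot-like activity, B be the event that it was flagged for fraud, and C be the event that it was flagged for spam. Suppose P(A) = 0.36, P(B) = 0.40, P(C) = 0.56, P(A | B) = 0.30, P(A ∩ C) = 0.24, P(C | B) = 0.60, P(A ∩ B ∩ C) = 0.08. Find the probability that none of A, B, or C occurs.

0.20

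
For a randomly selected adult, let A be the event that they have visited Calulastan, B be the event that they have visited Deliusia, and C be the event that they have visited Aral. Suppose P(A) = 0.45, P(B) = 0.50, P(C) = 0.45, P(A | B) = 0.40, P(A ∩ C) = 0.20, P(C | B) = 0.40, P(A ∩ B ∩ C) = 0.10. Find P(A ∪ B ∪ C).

0.90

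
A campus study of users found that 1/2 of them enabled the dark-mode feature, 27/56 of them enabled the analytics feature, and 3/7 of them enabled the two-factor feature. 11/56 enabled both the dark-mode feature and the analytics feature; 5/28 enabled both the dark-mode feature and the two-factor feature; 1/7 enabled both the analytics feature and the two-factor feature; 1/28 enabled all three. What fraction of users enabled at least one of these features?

Using inclusion–exclusion:
P(≥1) = 1/2 + 27/56 + 3/7 − 11/56 − 5/28 − 1/7 + 1/28 = 13/14

13/14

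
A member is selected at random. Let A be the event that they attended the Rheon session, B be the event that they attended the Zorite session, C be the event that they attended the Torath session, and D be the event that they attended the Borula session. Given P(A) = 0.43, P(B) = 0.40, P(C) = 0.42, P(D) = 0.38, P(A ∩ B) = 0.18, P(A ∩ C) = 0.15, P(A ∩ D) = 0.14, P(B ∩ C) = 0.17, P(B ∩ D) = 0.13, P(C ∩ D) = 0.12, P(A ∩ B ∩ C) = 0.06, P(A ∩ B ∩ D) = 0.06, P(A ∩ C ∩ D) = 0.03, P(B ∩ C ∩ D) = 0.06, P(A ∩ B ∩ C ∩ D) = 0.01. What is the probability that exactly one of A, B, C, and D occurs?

0.44

Using the inclusion–exclusion count for exactly one event:
P(exactly one) = 0.43 + 0.40 + 0.42 + 0.38 − 2·0.18 − 2·0.15 − 2·0.14 − 2·0.17 − 2·0.13 − 2·0.12 + 3·0.06 + 3·0.06 + 3·0.03 + 3·0.06 − 4·0.01 = 0.44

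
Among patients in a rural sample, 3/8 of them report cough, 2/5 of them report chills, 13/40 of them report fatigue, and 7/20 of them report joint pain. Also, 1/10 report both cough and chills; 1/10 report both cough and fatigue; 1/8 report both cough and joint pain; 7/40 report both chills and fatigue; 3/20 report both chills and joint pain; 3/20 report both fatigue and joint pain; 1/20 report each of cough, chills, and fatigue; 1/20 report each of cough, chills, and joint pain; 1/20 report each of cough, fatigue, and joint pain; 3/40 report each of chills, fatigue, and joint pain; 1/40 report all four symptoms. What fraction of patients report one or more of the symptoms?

Inclusion–exclusion gives
P(union) = 3/8 + 2/5 + 13/40 + 7/20 − 1/10 − 1/10 − 1/8 − 7/40 − 3/20 − 3/20 + 1/20 + 1/20 + 1/20 + 3/40 − 1/40 = 17/20

17/20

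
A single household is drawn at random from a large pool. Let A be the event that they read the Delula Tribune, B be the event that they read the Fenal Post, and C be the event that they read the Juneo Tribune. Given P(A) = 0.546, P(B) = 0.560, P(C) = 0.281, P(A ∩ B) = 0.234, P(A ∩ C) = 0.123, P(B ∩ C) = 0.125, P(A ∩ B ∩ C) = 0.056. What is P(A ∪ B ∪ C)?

0.961

Using inclusion–exclusion:
P(A ∪ B ∪ C) = 0.546 + 0.560 + 0.281 − 0.234 − 0.123 − 0.125 + 0.056 = 0.961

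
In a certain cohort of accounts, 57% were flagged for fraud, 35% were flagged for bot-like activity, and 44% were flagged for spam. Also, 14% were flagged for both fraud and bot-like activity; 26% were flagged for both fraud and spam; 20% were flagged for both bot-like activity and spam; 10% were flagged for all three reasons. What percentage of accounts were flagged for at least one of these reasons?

P(union) = 57 + 35 + 44 − 14 − 26 − 20 + 10 = 86%

86%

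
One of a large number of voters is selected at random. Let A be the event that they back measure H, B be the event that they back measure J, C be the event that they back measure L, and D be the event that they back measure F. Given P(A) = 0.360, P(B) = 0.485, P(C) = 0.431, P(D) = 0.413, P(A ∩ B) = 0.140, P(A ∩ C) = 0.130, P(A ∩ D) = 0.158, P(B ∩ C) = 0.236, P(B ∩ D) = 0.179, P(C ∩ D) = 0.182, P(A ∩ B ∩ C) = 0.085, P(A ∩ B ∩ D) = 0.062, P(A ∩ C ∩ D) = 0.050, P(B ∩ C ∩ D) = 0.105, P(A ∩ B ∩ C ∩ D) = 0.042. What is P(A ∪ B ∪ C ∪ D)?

0.924

Inclusion–exclusion gives
P(A ∪ B ∪ C ∪ D) = 0.360 + 0.485 + 0.431 + 0.413 − 0.140 − 0.130 − 0.158 − 0.236 − 0.179 − 0.182 + 0.085 + 0.062 + 0.050 + 0.105 − 0.042 = 0.924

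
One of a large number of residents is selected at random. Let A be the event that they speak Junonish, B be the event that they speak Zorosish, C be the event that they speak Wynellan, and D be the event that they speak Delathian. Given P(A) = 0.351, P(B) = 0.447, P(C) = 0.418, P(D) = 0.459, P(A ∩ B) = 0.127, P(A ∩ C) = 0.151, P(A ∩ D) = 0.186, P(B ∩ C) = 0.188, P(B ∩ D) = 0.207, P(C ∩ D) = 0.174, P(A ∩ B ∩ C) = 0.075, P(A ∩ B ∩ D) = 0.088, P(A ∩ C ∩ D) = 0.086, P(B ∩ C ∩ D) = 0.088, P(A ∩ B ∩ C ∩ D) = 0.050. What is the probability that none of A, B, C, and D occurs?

0.071

P(A ∪ B ∪ C ∪ D) = 0.351 + 0.447 + 0.418 + 0.459 − 0.127 − 0.151 − 0.186 − 0.188 − 0.207 − 0.174 + 0.075 + 0.088 + 0.086 + 0.088 − 0.050 = 0.929
P(none) = 1 − 0.929 = 0.071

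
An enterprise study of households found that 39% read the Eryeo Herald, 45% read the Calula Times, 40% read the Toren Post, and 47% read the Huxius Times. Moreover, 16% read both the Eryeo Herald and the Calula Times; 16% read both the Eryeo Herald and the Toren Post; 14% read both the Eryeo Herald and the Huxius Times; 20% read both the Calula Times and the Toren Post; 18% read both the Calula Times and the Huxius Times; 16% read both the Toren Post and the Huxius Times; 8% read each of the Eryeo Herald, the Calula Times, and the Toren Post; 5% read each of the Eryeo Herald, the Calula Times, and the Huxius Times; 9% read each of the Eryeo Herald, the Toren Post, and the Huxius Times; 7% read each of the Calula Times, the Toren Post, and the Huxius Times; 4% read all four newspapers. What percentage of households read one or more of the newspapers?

P(at least one) = 39 + 45 + 40 + 47 − 16 − 16 − 14 − 20 − 18 − 16 + 8 + 5 + 9 + 7 − 4 = 96%

96%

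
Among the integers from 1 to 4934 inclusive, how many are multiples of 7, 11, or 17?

1314

By inclusion–exclusion:
704 + 448 + 290 − 64 − 41 − 26 + 3 = 1314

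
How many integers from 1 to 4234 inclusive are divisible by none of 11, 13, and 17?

Using inclusion–exclusion:
floor(4234/11) + floor(4234/13) + floor(4234/17) − floor(4234/143) − floor(4234/187) − floor(4234/221) + floor(4234/2431) = 384 + 325 + 249 − 29 − 22 − 19 + 1 = 889
4234 − 889 = 3345

3345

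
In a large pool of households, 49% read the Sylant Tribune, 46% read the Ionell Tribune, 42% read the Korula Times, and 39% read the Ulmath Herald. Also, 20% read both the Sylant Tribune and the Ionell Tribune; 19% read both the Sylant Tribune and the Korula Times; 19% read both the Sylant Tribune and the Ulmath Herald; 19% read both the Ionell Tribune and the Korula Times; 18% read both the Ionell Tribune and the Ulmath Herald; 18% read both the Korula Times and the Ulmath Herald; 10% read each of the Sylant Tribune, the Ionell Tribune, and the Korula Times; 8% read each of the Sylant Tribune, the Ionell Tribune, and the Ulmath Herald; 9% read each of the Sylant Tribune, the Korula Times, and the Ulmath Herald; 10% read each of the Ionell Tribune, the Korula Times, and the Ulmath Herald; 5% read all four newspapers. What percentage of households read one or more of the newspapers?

P(≥1) = 49 + 46 + 42 + 39 − 20 − 19 − 19 − 19 − 18 − 18 + 10 + 8 + 9 + 10 − 5 = 95%

95%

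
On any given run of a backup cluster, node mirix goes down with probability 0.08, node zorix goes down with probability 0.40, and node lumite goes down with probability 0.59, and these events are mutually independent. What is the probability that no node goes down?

P(none) = (1 − 0.08) × (1 − 0.40) × (1 − 0.59) = 0.92 × 0.60 × 0.41 = 0.22632

0.22632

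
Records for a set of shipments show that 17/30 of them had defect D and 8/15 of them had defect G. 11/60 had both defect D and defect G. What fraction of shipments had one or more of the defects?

11/12

Apply inclusion-exclusion:
P(at least one) = 17/30 + 8/15 − 11/60 = 11/12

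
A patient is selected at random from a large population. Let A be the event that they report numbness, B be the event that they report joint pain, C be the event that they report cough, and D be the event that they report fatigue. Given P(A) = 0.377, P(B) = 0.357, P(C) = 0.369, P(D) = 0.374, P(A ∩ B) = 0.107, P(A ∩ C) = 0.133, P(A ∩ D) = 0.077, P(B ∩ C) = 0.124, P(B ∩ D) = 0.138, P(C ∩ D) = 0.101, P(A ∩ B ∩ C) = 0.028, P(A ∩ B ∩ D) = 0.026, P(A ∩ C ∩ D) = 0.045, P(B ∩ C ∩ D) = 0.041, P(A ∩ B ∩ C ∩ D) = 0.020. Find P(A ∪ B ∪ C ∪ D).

0.917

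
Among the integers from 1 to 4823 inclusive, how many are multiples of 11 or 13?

⌊4823/11⌋ + ⌊4823/13⌋ − ⌊4823/143⌋ = 438 + 371 − 33 = 776

776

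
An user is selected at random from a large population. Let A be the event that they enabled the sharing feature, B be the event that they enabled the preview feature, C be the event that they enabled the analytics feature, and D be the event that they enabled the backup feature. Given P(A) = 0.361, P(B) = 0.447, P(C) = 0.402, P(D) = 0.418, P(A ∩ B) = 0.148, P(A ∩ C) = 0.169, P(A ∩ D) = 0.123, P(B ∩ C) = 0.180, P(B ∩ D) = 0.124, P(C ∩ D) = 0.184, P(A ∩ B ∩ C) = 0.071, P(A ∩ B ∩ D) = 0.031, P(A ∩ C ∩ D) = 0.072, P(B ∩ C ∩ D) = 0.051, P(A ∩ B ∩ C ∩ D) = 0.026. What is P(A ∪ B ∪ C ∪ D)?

P(A ∪ B ∪ C ∪ D) = 0.361 + 0.447 + 0.402 + 0.418 − 0.148 − 0.169 − 0.123 − 0.180 − 0.124 − 0.184 + 0.071 + 0.031 + 0.072 + 0.051 − 0.026 = 0.899

0.899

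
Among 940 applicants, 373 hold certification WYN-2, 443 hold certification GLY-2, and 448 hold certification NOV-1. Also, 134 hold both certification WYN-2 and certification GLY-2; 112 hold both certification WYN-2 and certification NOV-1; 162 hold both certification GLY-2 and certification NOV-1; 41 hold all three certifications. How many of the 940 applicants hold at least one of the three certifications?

Apply inclusion-exclusion:
|union| = 373 + 443 + 448 − 134 − 112 − 162 + 41 = 897

897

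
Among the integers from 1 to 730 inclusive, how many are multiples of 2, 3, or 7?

365 + 243 + 104 − 121 − 52 − 34 + 17 = 522

522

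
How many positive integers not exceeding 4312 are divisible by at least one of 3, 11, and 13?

1437 + 392 + 331 − 130 − 110 − 30 + 10 = 1900

1900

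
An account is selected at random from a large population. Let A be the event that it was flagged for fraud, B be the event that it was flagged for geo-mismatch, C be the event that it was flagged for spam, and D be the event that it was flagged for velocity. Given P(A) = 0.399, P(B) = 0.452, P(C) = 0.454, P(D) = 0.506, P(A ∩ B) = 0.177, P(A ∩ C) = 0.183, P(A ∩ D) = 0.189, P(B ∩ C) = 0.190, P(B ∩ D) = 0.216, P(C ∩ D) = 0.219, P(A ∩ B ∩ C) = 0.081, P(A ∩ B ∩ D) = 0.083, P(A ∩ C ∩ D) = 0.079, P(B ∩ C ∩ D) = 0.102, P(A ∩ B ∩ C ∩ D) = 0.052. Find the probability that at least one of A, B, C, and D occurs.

P(A ∪ B ∪ C ∪ D) = 0.399 + 0.452 + 0.454 + 0.506 − 0.177 − 0.183 − 0.189 − 0.190 − 0.216 − 0.219 + 0.081 + 0.083 + 0.079 + 0.102 − 0.052 = 0.930

0.930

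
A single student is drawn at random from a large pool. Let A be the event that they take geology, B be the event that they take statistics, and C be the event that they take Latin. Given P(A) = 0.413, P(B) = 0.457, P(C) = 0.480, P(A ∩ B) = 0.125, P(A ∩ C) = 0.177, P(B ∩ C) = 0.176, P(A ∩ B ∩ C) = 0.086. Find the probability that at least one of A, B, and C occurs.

0.958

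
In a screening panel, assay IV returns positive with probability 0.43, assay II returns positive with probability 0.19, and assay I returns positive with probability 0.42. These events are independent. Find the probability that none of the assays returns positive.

Independence gives P(none) = ∏(1 − pᵢ).
P(none) = (1 − 0.43) × (1 − 0.19) × (1 − 0.42) = 0.57 × 0.81 × 0.58 = 0.267786

0.267786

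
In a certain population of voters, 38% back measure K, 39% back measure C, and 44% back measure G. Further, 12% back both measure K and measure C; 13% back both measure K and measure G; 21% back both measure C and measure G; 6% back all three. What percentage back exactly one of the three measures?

47%

Using the inclusion–exclusion count for exactly one event:
P(exactly one) = 38 + 39 + 44 − 2·12 − 2·13 − 2·21 + 3·6 = 47%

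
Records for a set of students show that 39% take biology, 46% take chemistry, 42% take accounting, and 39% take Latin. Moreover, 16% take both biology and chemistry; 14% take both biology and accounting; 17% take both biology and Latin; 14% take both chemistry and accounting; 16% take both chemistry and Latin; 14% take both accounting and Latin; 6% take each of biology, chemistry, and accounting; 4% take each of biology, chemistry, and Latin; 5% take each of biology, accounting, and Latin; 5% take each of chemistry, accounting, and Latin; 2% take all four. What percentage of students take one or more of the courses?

93%

Using inclusion–exclusion:
P(union) = 39 + 46 + 42 + 39 − 16 − 14 − 17 − 14 − 16 − 14 + 6 + 4 + 5 + 5 − 2 = 93%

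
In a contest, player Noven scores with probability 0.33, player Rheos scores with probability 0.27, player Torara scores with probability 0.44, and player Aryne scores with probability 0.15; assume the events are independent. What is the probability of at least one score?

0.7671884

P(none) = (1 − 0.33) × (1 − 0.27) × (1 − 0.44) × (1 − 0.15) = 0.67 × 0.73 × 0.56 × 0.85 = 0.2328116
P(at least one) = 1 − 0.2328116 = 0.7671884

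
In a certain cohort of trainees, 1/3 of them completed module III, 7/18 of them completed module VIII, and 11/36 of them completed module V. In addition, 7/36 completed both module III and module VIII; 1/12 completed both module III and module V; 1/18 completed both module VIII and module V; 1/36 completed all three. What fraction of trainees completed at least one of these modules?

13/18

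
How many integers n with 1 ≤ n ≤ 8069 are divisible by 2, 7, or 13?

4876

Inclusion–exclusion gives
4034 + 1152 + 620 − 576 − 310 − 88 + 44 = 4876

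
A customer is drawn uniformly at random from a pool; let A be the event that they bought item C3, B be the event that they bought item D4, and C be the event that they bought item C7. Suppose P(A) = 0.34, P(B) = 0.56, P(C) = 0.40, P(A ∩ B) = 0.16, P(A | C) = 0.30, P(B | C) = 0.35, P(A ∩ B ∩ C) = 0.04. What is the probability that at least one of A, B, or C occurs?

0.92

P(A ∩ C) = P(C)·P(A|C) = 0.40 × 0.30 = 0.12
P(B ∩ C) = P(C)·P(B|C) = 0.40 × 0.35 = 0.14
Using inclusion–exclusion:
P(A ∪ B ∪ C) = 0.34 + 0.56 + 0.40 − 0.16 − 0.12 − 0.14 + 0.04 = 0.92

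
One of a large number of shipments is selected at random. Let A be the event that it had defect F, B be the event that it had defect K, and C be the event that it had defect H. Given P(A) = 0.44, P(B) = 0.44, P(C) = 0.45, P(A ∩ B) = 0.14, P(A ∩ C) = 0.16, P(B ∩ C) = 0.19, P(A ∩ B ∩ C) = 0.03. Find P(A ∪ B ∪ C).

Using inclusion–exclusion:
P(A ∪ B ∪ C) = 0.44 + 0.44 + 0.45 − 0.14 − 0.16 − 0.19 + 0.03 = 0.87

0.87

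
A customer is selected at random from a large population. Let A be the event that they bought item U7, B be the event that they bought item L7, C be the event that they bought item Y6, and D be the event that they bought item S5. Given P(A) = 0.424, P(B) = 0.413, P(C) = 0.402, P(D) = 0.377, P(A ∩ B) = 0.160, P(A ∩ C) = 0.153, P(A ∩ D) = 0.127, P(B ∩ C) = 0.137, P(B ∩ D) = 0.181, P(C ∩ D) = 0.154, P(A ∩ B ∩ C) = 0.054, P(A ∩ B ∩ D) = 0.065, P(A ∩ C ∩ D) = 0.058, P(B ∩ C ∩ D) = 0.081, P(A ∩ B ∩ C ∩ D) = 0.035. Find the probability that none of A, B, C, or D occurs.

0.073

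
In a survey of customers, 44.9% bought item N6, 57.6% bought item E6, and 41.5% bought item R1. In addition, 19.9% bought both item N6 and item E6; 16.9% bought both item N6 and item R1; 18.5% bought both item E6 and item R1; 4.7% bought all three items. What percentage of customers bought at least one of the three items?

93.4%

By inclusion-exclusion,
P(≥1) = 44.9 + 57.6 + 41.5 − 19.9 − 16.9 − 18.5 + 4.7 = 93.4%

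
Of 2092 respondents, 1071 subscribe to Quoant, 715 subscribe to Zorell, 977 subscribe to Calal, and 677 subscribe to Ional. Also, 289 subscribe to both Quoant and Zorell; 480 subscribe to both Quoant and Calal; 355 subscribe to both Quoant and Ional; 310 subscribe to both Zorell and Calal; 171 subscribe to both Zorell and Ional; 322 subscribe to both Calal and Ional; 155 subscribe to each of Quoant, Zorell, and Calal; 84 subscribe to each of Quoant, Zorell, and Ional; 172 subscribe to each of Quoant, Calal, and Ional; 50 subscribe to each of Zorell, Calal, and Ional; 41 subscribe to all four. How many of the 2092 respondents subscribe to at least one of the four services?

|union| = 1071 + 715 + 977 + 677 − 289 − 480 − 355 − 310 − 171 − 322 + 155 + 84 + 172 + 50 − 41 = 1933

1933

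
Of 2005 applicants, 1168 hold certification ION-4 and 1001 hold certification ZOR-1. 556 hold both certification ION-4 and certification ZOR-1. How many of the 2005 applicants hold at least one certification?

1613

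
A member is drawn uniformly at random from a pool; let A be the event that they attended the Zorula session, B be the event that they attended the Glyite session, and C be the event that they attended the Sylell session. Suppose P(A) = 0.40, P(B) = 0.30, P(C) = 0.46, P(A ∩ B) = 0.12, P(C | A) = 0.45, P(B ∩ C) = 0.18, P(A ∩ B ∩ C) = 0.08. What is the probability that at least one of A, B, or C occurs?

P(A ∩ C) = P(A)·P(C|A) = 0.40 × 0.45 = 0.18
P(A ∪ B ∪ C) = 0.40 + 0.30 + 0.46 − 0.12 − 0.18 − 0.18 + 0.08 = 0.76

0.76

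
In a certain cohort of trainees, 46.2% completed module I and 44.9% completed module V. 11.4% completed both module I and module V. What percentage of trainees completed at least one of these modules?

79.7%

Inclusion–exclusion gives
P(union) = 46.2 + 44.9 − 11.4 = 79.7%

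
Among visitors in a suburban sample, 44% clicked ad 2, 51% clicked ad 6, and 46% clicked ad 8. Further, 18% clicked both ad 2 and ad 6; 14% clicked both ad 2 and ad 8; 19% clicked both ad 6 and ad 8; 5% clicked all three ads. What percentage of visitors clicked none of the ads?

5%

P(union) = 44 + 51 + 46 − 18 − 14 − 19 + 5 = 95%
P(none) = 100% − 95% = 5%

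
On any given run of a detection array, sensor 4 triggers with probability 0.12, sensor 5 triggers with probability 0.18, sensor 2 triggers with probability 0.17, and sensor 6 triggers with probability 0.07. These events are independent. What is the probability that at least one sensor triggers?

Independence gives P(none) = ∏(1 − pᵢ).
P(none) = (1 − 0.12) × (1 − 0.18) × (1 − 0.17) × (1 − 0.07) = 0.88 × 0.82 × 0.83 × 0.93 = 0.55700304
P(at least one) = 1 − 0.55700304 = 0.44299696

0.44299696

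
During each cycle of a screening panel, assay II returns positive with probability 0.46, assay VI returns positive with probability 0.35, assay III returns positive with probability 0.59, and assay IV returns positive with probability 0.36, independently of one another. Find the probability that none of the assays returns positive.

0.0921024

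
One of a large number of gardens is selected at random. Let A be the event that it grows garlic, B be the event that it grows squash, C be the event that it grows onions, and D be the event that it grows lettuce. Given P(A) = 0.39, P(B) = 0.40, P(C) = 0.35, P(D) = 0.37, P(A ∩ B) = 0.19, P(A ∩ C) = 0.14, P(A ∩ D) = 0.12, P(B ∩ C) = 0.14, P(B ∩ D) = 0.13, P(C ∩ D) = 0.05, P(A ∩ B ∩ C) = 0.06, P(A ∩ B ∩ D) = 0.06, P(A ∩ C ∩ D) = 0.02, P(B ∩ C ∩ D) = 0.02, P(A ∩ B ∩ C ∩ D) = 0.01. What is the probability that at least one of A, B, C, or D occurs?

0.89

By inclusion-exclusion,
P(A ∪ B ∪ C ∪ D) = 0.39 + 0.40 + 0.35 + 0.37 − 0.19 − 0.14 − 0.12 − 0.14 − 0.13 − 0.05 + 0.06 + 0.06 + 0.02 + 0.02 − 0.01 = 0.89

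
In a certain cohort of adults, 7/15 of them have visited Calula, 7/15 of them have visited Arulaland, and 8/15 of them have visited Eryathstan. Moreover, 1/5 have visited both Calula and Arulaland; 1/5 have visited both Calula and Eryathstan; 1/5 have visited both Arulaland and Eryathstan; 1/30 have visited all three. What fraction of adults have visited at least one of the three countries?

9/10

Using inclusion–exclusion:
P(≥1) = 7/15 + 7/15 + 8/15 − 1/5 − 1/5 − 1/5 + 1/30 = 9/10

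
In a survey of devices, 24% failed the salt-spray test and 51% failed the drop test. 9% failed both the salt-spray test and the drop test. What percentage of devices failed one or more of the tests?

66%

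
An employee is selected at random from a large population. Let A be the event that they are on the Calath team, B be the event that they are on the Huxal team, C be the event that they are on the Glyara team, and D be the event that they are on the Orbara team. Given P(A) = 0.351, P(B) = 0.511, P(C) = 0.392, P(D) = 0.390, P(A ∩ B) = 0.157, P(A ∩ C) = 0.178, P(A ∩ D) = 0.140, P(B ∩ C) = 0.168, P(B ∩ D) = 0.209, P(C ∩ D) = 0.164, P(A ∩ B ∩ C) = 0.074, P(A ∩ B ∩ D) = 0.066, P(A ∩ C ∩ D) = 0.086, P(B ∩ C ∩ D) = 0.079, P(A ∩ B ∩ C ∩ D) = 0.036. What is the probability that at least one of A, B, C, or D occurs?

0.897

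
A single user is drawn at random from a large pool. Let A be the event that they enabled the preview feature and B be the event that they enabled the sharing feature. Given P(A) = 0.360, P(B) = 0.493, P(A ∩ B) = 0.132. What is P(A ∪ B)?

P(A ∪ B) = 0.360 + 0.493 − 0.132 = 0.721

0.721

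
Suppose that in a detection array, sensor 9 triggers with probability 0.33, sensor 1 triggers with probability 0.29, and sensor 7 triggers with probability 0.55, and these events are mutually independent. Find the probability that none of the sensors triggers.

0.214065

P(none) = (1 − 0.33) × (1 − 0.29) × (1 − 0.55) = 0.67 × 0.71 × 0.45 = 0.214065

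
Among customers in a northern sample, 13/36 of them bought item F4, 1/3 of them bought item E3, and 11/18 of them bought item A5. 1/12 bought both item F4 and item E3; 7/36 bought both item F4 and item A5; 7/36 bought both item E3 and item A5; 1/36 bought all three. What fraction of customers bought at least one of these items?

31/36

Inclusion–exclusion gives
P(at least one) = 13/36 + 1/3 + 11/18 − 1/12 − 7/36 − 7/36 + 1/36 = 31/36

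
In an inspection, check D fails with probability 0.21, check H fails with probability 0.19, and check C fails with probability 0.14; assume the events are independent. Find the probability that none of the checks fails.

Independence gives P(none) = ∏(1 − pᵢ).
P(none) = (1 − 0.21) × (1 − 0.19) × (1 − 0.14) = 0.79 × 0.81 × 0.86 = 0.550314

0.550314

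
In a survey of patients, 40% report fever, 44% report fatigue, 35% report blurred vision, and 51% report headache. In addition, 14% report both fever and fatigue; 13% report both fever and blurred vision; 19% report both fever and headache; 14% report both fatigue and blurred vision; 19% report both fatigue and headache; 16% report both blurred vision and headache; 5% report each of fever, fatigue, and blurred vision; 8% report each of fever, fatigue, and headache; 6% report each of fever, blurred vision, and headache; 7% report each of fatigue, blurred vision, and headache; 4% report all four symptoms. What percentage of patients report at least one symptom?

97%

Apply inclusion-exclusion:
P(union) = 40 + 44 + 35 + 51 − 14 − 13 − 19 − 14 − 19 − 16 + 5 + 8 + 6 + 7 − 4 = 97%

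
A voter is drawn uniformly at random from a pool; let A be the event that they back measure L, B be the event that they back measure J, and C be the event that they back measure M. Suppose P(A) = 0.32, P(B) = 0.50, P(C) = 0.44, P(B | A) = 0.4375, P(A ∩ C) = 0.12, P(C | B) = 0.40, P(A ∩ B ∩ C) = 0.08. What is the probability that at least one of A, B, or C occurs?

P(A ∩ B) = P(A)·P(B|A) = 0.32 × 0.4375 = 0.14
P(B ∩ C) = P(B)·P(C|B) = 0.50 × 0.40 = 0.20
P(A ∪ B ∪ C) = 0.32 + 0.50 + 0.44 − 0.14 − 0.12 − 0.20 + 0.08 = 0.88

0.88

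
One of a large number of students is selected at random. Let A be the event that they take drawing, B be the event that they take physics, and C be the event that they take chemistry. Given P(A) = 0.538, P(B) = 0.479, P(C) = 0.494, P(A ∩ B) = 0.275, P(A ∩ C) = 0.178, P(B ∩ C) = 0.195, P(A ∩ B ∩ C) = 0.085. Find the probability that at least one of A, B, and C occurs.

0.948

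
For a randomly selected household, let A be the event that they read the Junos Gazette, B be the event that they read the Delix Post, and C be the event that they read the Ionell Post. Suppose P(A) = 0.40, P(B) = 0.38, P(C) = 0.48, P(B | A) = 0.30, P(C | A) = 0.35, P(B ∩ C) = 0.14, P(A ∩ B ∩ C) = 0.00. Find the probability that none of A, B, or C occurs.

0.14

P(A ∩ B) = P(A)·P(B|A) = 0.40 × 0.30 = 0.12
P(A ∩ C) = P(A)·P(C|A) = 0.40 × 0.35 = 0.14
P(A ∪ B ∪ C) = 0.40 + 0.38 + 0.48 − 0.12 − 0.14 − 0.14 + 0.00 = 0.86
P(none) = 1 − 0.86 = 0.14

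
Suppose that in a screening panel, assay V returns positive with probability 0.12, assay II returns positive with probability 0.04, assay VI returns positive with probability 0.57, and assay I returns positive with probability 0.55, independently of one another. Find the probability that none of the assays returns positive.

0.1634688

Since the events are independent, P(none) is the product of the individual non-occurrence probabilities.
P(none) = (1 − 0.12) × (1 − 0.04) × (1 − 0.57) × (1 − 0.55) = 0.88 × 0.96 × 0.43 × 0.45 = 0.1634688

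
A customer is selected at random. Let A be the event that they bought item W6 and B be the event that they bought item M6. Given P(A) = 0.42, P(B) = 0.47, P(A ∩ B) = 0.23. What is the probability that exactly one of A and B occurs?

0.43

Using the inclusion–exclusion count for exactly one event:
P(exactly one) = 0.42 + 0.47 − 2·0.23 = 0.43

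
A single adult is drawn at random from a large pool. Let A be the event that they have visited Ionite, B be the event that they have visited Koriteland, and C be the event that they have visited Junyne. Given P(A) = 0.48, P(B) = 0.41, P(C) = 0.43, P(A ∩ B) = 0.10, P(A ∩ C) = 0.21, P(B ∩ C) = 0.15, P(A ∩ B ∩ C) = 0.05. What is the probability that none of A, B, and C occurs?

By inclusion–exclusion:
P(A ∪ B ∪ C) = 0.48 + 0.41 + 0.43 − 0.10 − 0.21 − 0.15 + 0.05 = 0.91
P(none) = 1 − 0.91 = 0.09

0.09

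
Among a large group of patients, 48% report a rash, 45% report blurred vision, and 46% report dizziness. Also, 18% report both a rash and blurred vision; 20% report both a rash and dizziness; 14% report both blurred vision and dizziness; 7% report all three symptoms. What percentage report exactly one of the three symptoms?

56%

By inclusion–exclusion (exactly-one form):
P(exactly one) = 48 + 45 + 46 − 2·18 − 2·20 − 2·14 + 3·7 = 56%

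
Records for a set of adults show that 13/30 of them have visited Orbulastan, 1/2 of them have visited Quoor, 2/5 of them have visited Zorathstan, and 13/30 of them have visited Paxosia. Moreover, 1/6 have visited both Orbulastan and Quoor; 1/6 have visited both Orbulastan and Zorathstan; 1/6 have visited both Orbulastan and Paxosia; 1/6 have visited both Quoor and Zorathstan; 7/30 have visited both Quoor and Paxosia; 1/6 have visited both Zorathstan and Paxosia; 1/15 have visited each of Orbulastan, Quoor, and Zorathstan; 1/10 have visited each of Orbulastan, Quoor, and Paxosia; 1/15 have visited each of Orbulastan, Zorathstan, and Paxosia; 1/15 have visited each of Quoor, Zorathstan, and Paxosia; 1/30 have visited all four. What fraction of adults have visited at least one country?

29/30

P(≥1) = 13/30 + 1/2 + 2/5 + 13/30 − 1/6 − 1/6 − 1/6 − 1/6 − 7/30 − 1/6 + 1/15 + 1/10 + 1/15 + 1/15 − 1/30 = 29/30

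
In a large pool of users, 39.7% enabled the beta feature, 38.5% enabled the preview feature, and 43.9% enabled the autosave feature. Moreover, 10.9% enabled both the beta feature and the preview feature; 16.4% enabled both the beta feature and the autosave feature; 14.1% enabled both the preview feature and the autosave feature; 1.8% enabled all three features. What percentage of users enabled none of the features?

P(at least one) = 39.7 + 38.5 + 43.9 − 10.9 − 16.4 − 14.1 + 1.8 = 82.5%
P(none) = 100% − 82.5% = 17.5%

17.5%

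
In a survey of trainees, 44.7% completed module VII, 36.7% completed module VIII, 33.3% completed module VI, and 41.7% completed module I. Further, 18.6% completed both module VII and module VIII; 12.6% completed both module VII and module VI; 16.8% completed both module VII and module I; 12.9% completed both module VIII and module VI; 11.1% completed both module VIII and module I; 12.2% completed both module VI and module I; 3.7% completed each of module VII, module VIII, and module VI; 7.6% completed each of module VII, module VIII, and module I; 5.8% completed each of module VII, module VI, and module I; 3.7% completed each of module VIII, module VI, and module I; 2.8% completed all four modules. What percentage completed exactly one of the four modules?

Using the inclusion–exclusion count for exactly one event:
P(exactly one) = 44.7 + 36.7 + 33.3 + 41.7 − 2·18.6 − 2·12.6 − 2·16.8 − 2·12.9 − 2·11.1 − 2·12.2 + 3·3.7 + 3·7.6 + 3·5.8 + 3·3.7 − 4·2.8 = 39.2%

39.2%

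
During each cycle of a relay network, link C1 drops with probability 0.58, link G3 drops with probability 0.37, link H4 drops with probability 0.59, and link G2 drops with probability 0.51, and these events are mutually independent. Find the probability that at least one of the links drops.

0.94684186

P(none) = (1 − 0.58) × (1 − 0.37) × (1 − 0.59) × (1 − 0.51) = 0.42 × 0.63 × 0.41 × 0.49 = 0.05315814
P(at least one) = 1 − 0.05315814 = 0.94684186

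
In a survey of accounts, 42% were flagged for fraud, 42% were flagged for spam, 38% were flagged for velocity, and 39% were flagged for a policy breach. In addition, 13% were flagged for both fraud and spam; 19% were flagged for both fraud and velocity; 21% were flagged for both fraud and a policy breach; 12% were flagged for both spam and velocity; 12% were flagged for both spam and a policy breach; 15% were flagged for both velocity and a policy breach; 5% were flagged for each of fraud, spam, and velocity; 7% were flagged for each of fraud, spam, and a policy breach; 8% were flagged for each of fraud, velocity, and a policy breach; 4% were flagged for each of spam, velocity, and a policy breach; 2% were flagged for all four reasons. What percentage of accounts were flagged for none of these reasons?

P(≥1) = 42 + 42 + 38 + 39 − 13 − 19 − 21 − 12 − 12 − 15 + 5 + 7 + 8 + 4 − 2 = 91%
P(none) = 100% − 91% = 9%

9%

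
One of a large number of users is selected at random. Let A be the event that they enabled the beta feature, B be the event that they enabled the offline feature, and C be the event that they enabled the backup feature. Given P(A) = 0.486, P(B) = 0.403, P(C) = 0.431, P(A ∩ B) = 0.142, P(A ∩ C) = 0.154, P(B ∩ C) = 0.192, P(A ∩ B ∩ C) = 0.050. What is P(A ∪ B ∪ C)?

0.882

Using inclusion–exclusion:
P(A ∪ B ∪ C) = 0.486 + 0.403 + 0.431 − 0.142 − 0.154 − 0.192 + 0.050 = 0.882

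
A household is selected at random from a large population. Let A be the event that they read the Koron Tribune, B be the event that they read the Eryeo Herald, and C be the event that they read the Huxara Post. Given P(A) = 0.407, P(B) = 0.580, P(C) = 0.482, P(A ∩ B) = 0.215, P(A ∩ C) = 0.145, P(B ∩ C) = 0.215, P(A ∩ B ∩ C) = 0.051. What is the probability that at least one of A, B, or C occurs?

0.945

P(A ∪ B ∪ C) = 0.407 + 0.580 + 0.482 − 0.215 − 0.145 − 0.215 + 0.051 = 0.945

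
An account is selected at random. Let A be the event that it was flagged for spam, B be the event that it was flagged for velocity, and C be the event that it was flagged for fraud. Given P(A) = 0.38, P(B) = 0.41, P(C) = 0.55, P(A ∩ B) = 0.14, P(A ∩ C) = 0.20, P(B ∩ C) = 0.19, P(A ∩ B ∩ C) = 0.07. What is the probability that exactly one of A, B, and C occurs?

0.49

By inclusion–exclusion (exactly-one form):
P(exactly one) = 0.38 + 0.41 + 0.55 − 2·0.14 − 2·0.20 − 2·0.19 + 3·0.07 = 0.49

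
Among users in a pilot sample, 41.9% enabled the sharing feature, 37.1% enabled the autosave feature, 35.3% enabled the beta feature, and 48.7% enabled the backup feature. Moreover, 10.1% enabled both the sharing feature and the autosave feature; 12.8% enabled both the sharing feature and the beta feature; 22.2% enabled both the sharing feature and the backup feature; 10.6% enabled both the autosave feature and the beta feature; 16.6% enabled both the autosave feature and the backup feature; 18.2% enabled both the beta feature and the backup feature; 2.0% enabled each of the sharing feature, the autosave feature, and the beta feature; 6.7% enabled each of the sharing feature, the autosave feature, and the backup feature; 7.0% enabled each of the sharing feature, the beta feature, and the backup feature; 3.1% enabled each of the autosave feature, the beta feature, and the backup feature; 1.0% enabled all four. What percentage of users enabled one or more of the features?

90.3%

Inclusion–exclusion gives
P(≥1) = 41.9 + 37.1 + 35.3 + 48.7 − 10.1 − 12.8 − 22.2 − 10.6 − 16.6 − 18.2 + 2.0 + 6.7 + 7.0 + 3.1 − 1.0 = 90.3%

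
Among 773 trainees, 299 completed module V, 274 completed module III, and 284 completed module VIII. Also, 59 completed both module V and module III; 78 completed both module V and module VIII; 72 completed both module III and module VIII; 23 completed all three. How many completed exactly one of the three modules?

508

Using the inclusion–exclusion count for exactly one event:
|exactly one| = 299 + 274 + 284 − 2·59 − 2·78 − 2·72 + 3·23 = 508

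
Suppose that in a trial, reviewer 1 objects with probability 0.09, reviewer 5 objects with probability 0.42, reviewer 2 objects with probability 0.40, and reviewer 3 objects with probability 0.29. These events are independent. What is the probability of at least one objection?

0.7751572

P(none) = (1 − 0.09) × (1 − 0.42) × (1 − 0.40) × (1 − 0.29) = 0.91 × 0.58 × 0.60 × 0.71 = 0.2248428
P(at least one) = 1 − 0.2248428 = 0.7751572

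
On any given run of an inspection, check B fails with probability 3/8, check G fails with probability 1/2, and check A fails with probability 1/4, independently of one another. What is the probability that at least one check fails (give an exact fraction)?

49/64

P(none) = (1 − 3/8) × (1 − 1/2) × (1 − 1/4) = 5/8 × 1/2 × 3/4 = 15/64
P(at least one) = 1 − 15/64 = 49/64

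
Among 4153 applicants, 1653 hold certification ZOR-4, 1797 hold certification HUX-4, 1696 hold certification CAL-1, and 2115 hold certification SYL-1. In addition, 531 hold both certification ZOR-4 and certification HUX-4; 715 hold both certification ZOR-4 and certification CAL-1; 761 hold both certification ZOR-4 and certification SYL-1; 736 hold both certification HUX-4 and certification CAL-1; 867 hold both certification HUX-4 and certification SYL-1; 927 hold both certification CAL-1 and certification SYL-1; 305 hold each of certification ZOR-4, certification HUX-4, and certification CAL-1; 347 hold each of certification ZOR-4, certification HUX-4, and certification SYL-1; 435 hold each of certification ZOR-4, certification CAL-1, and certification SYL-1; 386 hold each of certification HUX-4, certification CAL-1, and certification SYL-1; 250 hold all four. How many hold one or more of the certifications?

3947

|at least one| = 1653 + 1797 + 1696 + 2115 − 531 − 715 − 761 − 736 − 867 − 927 + 305 + 347 + 435 + 386 − 250 = 3947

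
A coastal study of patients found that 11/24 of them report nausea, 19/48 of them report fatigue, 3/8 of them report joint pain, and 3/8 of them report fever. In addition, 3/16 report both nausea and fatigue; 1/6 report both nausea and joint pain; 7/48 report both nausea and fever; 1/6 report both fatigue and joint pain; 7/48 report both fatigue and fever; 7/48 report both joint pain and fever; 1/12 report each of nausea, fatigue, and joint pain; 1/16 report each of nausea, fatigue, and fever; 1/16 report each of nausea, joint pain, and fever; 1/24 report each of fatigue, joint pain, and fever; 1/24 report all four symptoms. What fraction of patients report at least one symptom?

P(union) = 11/24 + 19/48 + 3/8 + 3/8 − 3/16 − 1/6 − 7/48 − 1/6 − 7/48 − 7/48 + 1/12 + 1/16 + 1/16 + 1/24 − 1/24 = 41/48

41/48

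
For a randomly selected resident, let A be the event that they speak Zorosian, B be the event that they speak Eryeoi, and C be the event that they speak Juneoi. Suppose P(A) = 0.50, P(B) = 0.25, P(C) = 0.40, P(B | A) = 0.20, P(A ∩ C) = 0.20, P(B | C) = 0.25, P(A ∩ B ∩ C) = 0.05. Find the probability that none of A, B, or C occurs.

P(A ∩ B) = P(A)·P(B|A) = 0.50 × 0.20 = 0.10
P(B ∩ C) = P(C)·P(B|C) = 0.40 × 0.25 = 0.10
By inclusion–exclusion:
P(A ∪ B ∪ C) = 0.50 + 0.25 + 0.40 − 0.10 − 0.20 − 0.10 + 0.05 = 0.80
P(none) = 1 − 0.80 = 0.20

0.20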